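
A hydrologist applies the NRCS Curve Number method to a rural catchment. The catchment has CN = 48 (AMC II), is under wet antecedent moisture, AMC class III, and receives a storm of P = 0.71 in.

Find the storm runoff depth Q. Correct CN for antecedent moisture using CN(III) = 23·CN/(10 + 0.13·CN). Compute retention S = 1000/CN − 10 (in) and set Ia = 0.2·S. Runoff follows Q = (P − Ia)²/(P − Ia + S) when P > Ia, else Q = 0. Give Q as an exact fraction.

Q = 0 in ≈ 0.000 in

CN(III) from CN(II)=48: (23·48)/(10 + 0.13·48) = 13800/203 ≈ 67.980
Retention S: 1000/CN − 10 with CN=67.980 → S = 325/69 ≈ 4.710 in
Ia = 0.2·(325/69) = 65/69 in ≈ 0.942 in
P = 0.710 ≤ Ia = 0.942 in: entire storm abstracted, Q = 0.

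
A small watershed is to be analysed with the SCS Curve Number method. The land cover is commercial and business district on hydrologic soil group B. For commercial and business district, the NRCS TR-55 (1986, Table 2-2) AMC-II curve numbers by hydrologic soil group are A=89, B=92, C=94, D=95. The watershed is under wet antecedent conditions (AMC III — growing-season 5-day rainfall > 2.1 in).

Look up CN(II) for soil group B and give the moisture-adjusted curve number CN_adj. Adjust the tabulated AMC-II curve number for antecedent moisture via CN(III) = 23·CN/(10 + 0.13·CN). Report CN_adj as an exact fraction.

CN_adj = 52900/549 ≈ 96.357

NRCS table: commercial and business district, soil group B → CN(II) = 92
CN(III) from CN(II)=92: (23·92)/(10 + 0.13·92) = 52900/549 ≈ 96.357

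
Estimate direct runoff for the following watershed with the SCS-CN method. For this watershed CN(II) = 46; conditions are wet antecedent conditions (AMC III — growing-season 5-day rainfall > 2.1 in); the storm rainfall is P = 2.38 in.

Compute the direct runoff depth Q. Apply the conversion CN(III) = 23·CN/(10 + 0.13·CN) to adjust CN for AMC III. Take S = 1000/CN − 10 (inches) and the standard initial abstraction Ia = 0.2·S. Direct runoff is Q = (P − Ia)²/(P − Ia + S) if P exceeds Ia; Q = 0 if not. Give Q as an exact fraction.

Q = 1292474401/4521653950 in ≈ 0.286 in

CN(III) from CN(II)=46: (23·46)/(10 + 0.13·46) = 52900/799 ≈ 66.208
Max retention: S = 1000/(52900/799) − 10 = 2700/529 in (≈ 5.104 in)
Ia = 0.2S: 0.2·5.104 = 1.021 in (exactly 540/529)
P − Ia = 2.380 − 1.021 = 35951/26450 ≈ 1.359 in (> 0, runoff occurs)
Q = (35951/26450)²/((35951/26450) + 2700/529) = (1292474401/699602500)/(170951/26450) = 1292474401/4521653950 in ≈ 0.286 in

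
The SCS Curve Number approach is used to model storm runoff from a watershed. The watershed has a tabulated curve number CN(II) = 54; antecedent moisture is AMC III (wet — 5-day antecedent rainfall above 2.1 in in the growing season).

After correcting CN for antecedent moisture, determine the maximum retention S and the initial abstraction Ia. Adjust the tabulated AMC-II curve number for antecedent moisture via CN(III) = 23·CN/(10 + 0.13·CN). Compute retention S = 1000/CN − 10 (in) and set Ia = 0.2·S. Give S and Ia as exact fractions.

S = 100/27 in ≈ 3.704 in; Ia = 20/27 in ≈ 0.741 in

Adjust CN=54 to AMC III: 23·54/(10 + 0.13·54) → 1242 ÷ (851/50) = 2700/37 ≈ 72.973
S = 1000/(2700/37) − 10 = 100/27 in ≈ 3.704 in
Initial abstraction Ia = S/5 = (100/27)/5 = 20/27 ≈ 0.741 in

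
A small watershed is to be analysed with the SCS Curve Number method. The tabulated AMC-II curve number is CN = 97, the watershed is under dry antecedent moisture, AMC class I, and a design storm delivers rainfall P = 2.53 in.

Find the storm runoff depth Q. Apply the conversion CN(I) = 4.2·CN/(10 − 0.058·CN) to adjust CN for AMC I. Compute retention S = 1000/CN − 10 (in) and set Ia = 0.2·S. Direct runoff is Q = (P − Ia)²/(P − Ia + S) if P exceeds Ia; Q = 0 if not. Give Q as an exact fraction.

Dry (AMC I): CN(I) = 4.2·97/(10 − 0.058·97) = (2037/5)/(2187/500) = 67900/729 ≈ 93.141
Max retention: S = 1000/(67900/729) − 10 = 500/679 in (≈ 0.736 in)
Ia = 0.2S: 0.2·0.736 = 0.147 in (exactly 100/679)
Excess rainfall: 2.530 − 0.147 = 2.383 in; P > Ia so Q > 0
Q: (161787/67900)² ÷ (211787/67900) = 26175033369/14380337300 in (≈ 1.820 in)

Q = 26175033369/14380337300 in ≈ 1.820 in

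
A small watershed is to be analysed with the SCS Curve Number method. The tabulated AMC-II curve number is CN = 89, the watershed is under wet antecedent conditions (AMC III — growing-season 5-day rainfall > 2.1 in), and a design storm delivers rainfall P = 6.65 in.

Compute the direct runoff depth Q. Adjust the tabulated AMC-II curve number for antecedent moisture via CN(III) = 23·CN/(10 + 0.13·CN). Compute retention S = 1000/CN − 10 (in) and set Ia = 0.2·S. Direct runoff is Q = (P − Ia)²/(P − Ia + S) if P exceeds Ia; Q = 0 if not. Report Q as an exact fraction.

Adjust CN=89 to AMC III: 23·89/(10 + 0.13·89) → 2047 ÷ (2157/100) = 204700/2157 ≈ 94.900
S = 1000/(204700/2157) − 10 = 1100/2047 in ≈ 0.537 in
Ia = 0.2·(1100/2047) = 220/2047 in ≈ 0.107 in
Excess rainfall: 6.650 − 0.107 = 6.543 in; P > Ia so Q > 0
Q = (267851/40940)²/((267851/40940) + 1100/2047) = (71744158201/1676083600)/(289851/40940) = 71744158201/11866499940 in ≈ 6.046 in

Q = 71744158201/11866499940 in ≈ 6.046 in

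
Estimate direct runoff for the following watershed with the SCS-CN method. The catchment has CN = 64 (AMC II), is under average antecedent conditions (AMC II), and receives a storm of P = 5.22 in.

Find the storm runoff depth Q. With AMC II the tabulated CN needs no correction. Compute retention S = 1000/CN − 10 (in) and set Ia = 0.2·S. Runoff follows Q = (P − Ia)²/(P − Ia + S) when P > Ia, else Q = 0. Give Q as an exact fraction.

CN(II) = 64; AMC II needs no correction.
S = 1000/64 − 10 = 45/8 in ≈ 5.625 in
Initial abstraction Ia = S/5 = (45/8)/5 = 9/8 ≈ 1.125 in
Excess rainfall: 5.220 − 1.125 = 4.095 in; P > Ia so Q > 0
Runoff Q = (P−Ia)²/(P−Ia+S) = (4.095)²/(4.095+5.625) = 8281/4800 ≈ 1.725 in

Q = 8281/4800 in ≈ 1.725 in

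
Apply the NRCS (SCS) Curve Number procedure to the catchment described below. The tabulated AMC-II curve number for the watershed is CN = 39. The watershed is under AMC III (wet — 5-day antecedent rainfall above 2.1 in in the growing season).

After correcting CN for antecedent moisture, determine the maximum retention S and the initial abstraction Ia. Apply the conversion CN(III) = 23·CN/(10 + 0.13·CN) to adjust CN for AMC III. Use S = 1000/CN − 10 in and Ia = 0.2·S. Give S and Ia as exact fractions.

Adjust CN=39 to AMC III: 23·39/(10 + 0.13·39) → 897 ÷ (1507/100) = 89700/1507 ≈ 59.522
S = 1000/(89700/1507) − 10 = 6100/897 in ≈ 6.800 in
Ia = 0.2·(6100/897) = 1220/897 in ≈ 1.360 in

S = 6100/897 in ≈ 6.800 in; Ia = 1220/897 in ≈ 1.360 in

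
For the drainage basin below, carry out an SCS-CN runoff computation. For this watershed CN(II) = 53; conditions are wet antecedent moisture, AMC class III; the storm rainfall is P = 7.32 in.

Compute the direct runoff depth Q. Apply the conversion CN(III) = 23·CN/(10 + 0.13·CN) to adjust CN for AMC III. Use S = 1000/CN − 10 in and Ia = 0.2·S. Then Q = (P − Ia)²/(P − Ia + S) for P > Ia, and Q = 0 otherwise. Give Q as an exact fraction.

CN(III) from CN(II)=53: (23·53)/(10 + 0.13·53) = 121900/1689 ≈ 72.173
Max retention: S = 1000/(121900/1689) − 10 = 4700/1219 in (≈ 3.856 in)
Ia = 0.2S: 0.2·3.856 = 0.771 in (exactly 940/1219)
Since P=7.320 > Ia=0.771: effective rainfall P−Ia = 199577/30475 in
Runoff Q = (P−Ia)²/(P−Ia+S) = (6.549)²/(6.549+3.856) = 39830978929/9662921575 ≈ 4.122 in

Q = 39830978929/9662921575 in ≈ 4.122 in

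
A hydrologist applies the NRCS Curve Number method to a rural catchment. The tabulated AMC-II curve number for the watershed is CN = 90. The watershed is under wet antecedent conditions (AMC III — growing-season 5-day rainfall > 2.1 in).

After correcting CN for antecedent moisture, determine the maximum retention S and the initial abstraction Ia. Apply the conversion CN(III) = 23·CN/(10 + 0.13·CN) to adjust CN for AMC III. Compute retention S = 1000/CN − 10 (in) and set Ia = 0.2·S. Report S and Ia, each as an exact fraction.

Wet (AMC III): CN(III) = 23·90/(10 + 0.13·90) = 2070/(217/10) = 20700/217 ≈ 95.392
Retention S: 1000/CN − 10 with CN=95.392 → S = 100/207 ≈ 0.483 in
Initial abstraction Ia = S/5 = (100/207)/5 = 20/207 ≈ 0.097 in

S = 100/207 in ≈ 0.483 in; Ia = 20/207 in ≈ 0.097 in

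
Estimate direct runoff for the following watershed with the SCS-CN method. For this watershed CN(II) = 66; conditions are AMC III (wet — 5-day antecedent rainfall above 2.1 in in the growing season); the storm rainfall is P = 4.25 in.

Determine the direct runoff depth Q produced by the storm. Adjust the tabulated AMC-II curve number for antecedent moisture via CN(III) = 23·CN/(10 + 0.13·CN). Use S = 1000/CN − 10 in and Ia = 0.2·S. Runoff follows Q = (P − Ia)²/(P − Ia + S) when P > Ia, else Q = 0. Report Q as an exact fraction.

CN(III) from CN(II)=66: (23·66)/(10 + 0.13·66) = 75900/929 ≈ 81.701
Max retention: S = 1000/(75900/929) − 10 = 1700/759 in (≈ 2.240 in)
Ia = 0.2S: 0.2·2.240 = 0.448 in (exactly 340/759)
Since P=4.250 > Ia=0.448: effective rainfall P−Ia = 11543/3036 in
Q: (11543/3036)² ÷ (18343/3036) = 7837697/3275844 in (≈ 2.393 in)

Q = 7837697/3275844 in ≈ 2.393 in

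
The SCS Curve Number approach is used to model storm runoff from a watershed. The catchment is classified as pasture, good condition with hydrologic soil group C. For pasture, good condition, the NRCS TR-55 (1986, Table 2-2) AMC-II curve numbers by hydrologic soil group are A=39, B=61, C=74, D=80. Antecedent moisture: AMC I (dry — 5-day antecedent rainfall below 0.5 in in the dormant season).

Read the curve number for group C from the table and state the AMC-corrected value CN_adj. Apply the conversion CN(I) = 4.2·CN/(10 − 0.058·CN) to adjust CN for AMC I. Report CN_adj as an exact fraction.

CN_adj = 77700/1427 ≈ 54.450

NRCS table: pasture, good condition, soil group C → CN(II) = 74
Dry (AMC I): CN(I) = 4.2·74/(10 − 0.058·74) = (1554/5)/(1427/250) = 77700/1427 ≈ 54.450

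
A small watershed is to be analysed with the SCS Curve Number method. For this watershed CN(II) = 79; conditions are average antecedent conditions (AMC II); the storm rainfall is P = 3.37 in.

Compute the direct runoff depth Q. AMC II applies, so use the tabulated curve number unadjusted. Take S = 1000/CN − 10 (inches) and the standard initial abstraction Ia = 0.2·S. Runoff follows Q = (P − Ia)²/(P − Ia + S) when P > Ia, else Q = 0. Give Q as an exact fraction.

AMC II — tabulated CN = 79 applies directly.
Max retention: S = 1000/79 − 10 = 210/79 in (≈ 2.658 in)
Ia = 0.2S: 0.2·2.658 = 0.532 in (exactly 42/79)
Since P=3.370 > Ia=0.532: effective rainfall P−Ia = 22423/7900 in
Q = (22423/7900)²/((22423/7900) + 210/79) = (502790929/62410000)/(43423/7900) = 502790929/343041700 in ≈ 1.466 in

Q = 502790929/343041700 in ≈ 1.466 in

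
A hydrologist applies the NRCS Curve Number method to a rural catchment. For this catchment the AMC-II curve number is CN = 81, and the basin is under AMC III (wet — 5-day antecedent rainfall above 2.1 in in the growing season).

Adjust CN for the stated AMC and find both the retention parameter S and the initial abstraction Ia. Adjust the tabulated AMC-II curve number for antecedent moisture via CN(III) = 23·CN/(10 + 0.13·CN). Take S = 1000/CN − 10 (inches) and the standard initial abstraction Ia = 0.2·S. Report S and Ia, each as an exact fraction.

CN(III) from CN(II)=81: (23·81)/(10 + 0.13·81) = 186300/2053 ≈ 90.745
S = 1000/(186300/2053) − 10 = 1900/1863 in ≈ 1.020 in
Initial abstraction Ia = S/5 = (1900/1863)/5 = 380/1863 ≈ 0.204 in

S = 1900/1863 in ≈ 1.020 in; Ia = 380/1863 in ≈ 0.204 in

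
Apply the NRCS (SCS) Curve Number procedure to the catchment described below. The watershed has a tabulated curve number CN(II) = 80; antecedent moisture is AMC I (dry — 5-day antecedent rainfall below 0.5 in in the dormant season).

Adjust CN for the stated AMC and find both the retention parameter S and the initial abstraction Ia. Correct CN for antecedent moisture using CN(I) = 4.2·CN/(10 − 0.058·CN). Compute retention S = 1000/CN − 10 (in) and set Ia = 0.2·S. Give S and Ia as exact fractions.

Adjust CN=80 to AMC I: 4.2·80/(10 − 0.058·80) → 336 ÷ (134/25) = 4200/67 ≈ 62.687
Retention S: 1000/CN − 10 with CN=62.687 → S = 125/21 ≈ 5.952 in
Ia = 0.2S: 0.2·5.952 = 1.190 in (exactly 25/21)

S = 125/21 in ≈ 5.952 in; Ia = 25/21 in ≈ 1.190 in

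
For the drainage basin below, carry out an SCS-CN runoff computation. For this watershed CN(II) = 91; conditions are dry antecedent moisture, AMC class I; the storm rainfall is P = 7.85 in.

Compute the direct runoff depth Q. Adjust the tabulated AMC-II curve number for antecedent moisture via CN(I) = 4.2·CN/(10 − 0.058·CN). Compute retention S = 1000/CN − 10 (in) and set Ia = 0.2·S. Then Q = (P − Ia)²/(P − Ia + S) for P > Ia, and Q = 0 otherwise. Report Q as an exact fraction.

Q = 8837692081/1579874660 in ≈ 5.594 in

Adjust CN=91 to AMC I: 4.2·91/(10 − 0.058·91) → (1911/5) ÷ (2361/500) = 63700/787 ≈ 80.940
Retention S: 1000/CN − 10 with CN=80.940 → S = 1500/637 ≈ 2.355 in
Ia = 0.2·(1500/637) = 300/637 in ≈ 0.471 in
Excess rainfall: 7.850 − 0.471 = 7.379 in; P > Ia so Q > 0
Q = (94009/12740)²/((94009/12740) + 1500/637) = (8837692081/162307600)/(124009/12740) = 8837692081/1579874660 in ≈ 5.594 in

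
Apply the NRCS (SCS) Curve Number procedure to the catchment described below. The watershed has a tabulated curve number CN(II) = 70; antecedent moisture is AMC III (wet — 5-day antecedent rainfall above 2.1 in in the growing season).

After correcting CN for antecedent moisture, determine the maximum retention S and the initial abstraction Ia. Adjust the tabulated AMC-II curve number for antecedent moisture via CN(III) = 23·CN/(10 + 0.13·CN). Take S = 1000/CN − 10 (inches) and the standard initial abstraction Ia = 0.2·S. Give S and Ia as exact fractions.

Wet (AMC III): CN(III) = 23·70/(10 + 0.13·70) = 1610/(191/10) = 16100/191 ≈ 84.293
Max retention: S = 1000/(16100/191) − 10 = 300/161 in (≈ 1.863 in)
Ia = 0.2·(300/161) = 60/161 in ≈ 0.373 in

S = 300/161 in ≈ 1.863 in; Ia = 60/161 in ≈ 0.373 in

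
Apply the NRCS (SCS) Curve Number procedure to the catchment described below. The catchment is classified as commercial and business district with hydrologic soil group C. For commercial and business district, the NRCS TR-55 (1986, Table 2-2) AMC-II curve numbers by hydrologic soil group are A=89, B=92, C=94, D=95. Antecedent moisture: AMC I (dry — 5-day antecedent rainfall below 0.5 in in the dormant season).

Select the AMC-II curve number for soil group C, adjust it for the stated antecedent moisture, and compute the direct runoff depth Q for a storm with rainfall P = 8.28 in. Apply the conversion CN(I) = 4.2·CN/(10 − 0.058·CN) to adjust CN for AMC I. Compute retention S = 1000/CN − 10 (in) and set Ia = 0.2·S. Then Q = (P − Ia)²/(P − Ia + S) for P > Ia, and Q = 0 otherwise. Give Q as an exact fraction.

NRCS table: commercial and business district, soil group C → CN(II) = 94
Dry (AMC I): CN(I) = 4.2·94/(10 − 0.058·94) = (1974/5)/(1137/250) = 32900/379 ≈ 86.807
Retention S: 1000/CN − 10 with CN=86.807 → S = 500/329 ≈ 1.520 in
Ia = 0.2·(500/329) = 100/329 in ≈ 0.304 in
Excess rainfall: 8.280 − 0.304 = 7.976 in; P > Ia so Q > 0
Q: (65603/8225)² ÷ (78103/8225) = 4303753609/642397175 in (≈ 6.700 in)

Q = 4303753609/642397175 in ≈ 6.700 in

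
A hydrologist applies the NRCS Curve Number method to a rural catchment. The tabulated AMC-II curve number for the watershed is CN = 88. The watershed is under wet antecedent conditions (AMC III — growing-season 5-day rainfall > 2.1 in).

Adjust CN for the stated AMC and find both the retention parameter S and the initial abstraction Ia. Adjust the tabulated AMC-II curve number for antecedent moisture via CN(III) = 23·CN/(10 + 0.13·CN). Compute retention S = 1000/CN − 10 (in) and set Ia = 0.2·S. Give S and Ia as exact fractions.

CN(III) from CN(II)=88: (23·88)/(10 + 0.13·88) = 6325/67 ≈ 94.403
Retention S: 1000/CN − 10 with CN=94.403 → S = 150/253 ≈ 0.593 in
Initial abstraction Ia = S/5 = (150/253)/5 = 30/253 ≈ 0.119 in

S = 150/253 in ≈ 0.593 in; Ia = 30/253 in ≈ 0.119 in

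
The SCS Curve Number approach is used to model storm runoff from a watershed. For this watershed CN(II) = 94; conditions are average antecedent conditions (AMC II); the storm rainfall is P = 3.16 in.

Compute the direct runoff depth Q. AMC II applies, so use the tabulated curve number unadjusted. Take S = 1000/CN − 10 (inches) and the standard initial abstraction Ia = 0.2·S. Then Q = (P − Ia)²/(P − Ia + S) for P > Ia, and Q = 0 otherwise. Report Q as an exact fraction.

Q = 12694969/5067775 in ≈ 2.505 in

CN(II) = 94; AMC II needs no correction.
Max retention: S = 1000/94 − 10 = 30/47 in (≈ 0.638 in)
Ia = 0.2S: 0.2·0.638 = 0.128 in (exactly 6/47)
Excess rainfall: 3.160 − 0.128 = 3.032 in; P > Ia so Q > 0
Runoff Q = (P−Ia)²/(P−Ia+S) = (3.032)²/(3.032+0.638) = 12694969/5067775 ≈ 2.505 in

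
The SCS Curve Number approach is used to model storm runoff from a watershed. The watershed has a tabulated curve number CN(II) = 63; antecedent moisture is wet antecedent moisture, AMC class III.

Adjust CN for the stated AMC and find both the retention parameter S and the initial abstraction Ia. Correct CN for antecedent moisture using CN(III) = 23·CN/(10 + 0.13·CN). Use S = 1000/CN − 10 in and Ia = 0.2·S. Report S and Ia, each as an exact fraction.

CN(III) from CN(II)=63: (23·63)/(10 + 0.13·63) = 144900/1819 ≈ 79.659
Retention S: 1000/CN − 10 with CN=79.659 → S = 3700/1449 ≈ 2.553 in
Initial abstraction Ia = S/5 = (3700/1449)/5 = 740/1449 ≈ 0.511 in

S = 3700/1449 in ≈ 2.553 in; Ia = 740/1449 in ≈ 0.511 in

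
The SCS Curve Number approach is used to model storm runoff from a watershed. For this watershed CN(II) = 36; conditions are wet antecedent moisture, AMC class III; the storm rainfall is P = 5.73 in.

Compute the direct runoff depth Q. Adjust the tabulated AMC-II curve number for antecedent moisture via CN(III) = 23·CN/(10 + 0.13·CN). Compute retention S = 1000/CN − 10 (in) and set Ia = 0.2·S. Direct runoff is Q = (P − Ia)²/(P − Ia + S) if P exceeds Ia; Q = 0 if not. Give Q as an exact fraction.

CN(III) from CN(II)=36: (23·36)/(10 + 0.13·36) = 20700/367 ≈ 56.403
Retention S: 1000/CN − 10 with CN=56.403 → S = 1600/207 ≈ 7.729 in
Ia = 0.2·(1600/207) = 320/207 in ≈ 1.546 in
Since P=5.730 > Ia=1.546: effective rainfall P−Ia = 86611/20700 in
Q = (86611/20700)²/((86611/20700) + 1600/207) = (7501465321/428490000)/(246611/20700) = 7501465321/5104847700 in ≈ 1.469 in

Q = 7501465321/5104847700 in ≈ 1.469 in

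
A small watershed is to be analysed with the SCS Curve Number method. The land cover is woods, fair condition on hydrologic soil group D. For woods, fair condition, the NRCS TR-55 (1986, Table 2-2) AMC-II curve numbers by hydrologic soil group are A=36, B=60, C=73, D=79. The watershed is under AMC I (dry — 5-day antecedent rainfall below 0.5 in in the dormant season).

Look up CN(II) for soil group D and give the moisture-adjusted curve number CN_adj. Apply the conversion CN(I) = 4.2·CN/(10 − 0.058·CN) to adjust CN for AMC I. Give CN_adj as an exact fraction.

NRCS table: woods, fair condition, soil group D → CN(II) = 79
Adjust CN=79 to AMC I: 4.2·79/(10 − 0.058·79) → (1659/5) ÷ (2709/500) = 7900/129 ≈ 61.240

CN_adj = 7900/129 ≈ 61.240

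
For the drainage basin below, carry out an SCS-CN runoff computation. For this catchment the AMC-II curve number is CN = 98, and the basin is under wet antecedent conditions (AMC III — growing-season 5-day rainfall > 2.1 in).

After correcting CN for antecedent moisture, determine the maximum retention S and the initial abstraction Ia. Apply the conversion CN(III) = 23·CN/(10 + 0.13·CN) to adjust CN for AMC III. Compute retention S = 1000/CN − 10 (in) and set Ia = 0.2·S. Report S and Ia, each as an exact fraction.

S = 100/1127 in ≈ 0.089 in; Ia = 20/1127 in ≈ 0.018 in

Adjust CN=98 to AMC III: 23·98/(10 + 0.13·98) → 2254 ÷ (1137/50) = 112700/1137 ≈ 99.120
Max retention: S = 1000/(112700/1137) − 10 = 100/1127 in (≈ 0.089 in)
Initial abstraction Ia = S/5 = (100/1127)/5 = 20/1127 ≈ 0.018 in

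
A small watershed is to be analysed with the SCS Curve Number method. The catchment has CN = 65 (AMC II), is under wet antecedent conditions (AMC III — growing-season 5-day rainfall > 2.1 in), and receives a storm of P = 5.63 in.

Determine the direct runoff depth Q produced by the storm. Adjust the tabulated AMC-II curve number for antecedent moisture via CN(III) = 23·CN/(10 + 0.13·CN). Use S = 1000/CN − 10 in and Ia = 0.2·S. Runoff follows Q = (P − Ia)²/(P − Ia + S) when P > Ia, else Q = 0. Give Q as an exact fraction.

Q = 23819909569/6707676300 in ≈ 3.551 in

Adjust CN=65 to AMC III: 23·65/(10 + 0.13·65) → 1495 ÷ (369/20) = 29900/369 ≈ 81.030
S = 1000/(29900/369) − 10 = 700/299 in ≈ 2.341 in
Ia = 0.2S: 0.2·2.341 = 0.468 in (exactly 140/299)
Excess rainfall: 5.630 − 0.468 = 5.162 in; P > Ia so Q > 0
Q = (154337/29900)²/((154337/29900) + 700/299) = (23819909569/894010000)/(224337/29900) = 23819909569/6707676300 in ≈ 3.551 in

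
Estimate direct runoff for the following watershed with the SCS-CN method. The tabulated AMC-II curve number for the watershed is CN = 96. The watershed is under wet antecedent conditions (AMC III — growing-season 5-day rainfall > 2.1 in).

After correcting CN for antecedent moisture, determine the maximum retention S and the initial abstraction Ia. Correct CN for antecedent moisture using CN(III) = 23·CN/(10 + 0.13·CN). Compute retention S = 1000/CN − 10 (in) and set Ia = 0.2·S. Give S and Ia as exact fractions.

S = 25/138 in ≈ 0.181 in; Ia = 5/138 in ≈ 0.036 in

Wet (AMC III): CN(III) = 23·96/(10 + 0.13·96) = 2208/(562/25) = 27600/281 ≈ 98.221
Retention S: 1000/CN − 10 with CN=98.221 → S = 25/138 ≈ 0.181 in
Initial abstraction Ia = S/5 = (25/138)/5 = 5/138 ≈ 0.036 in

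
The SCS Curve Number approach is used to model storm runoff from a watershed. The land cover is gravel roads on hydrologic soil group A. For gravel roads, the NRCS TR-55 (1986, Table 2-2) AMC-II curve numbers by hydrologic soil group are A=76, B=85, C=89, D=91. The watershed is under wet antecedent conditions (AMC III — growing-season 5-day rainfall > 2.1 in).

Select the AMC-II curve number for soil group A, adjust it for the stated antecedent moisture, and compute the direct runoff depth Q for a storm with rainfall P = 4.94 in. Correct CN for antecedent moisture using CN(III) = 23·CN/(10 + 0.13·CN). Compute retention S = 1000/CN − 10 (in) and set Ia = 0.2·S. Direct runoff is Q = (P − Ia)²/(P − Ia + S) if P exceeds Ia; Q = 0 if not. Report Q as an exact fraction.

Q = 10391559721/2882867150 in ≈ 3.605 in

NRCS table: gravel roads, soil group A → CN(II) = 76
Adjust CN=76 to AMC III: 23·76/(10 + 0.13·76) → 1748 ÷ (497/25) = 43700/497 ≈ 87.928
Retention S: 1000/CN − 10 with CN=87.928 → S = 600/437 ≈ 1.373 in
Initial abstraction Ia = S/5 = (600/437)/5 = 120/437 ≈ 0.275 in
Excess rainfall: 4.940 − 0.275 = 4.665 in; P > Ia so Q > 0
Runoff Q = (P−Ia)²/(P−Ia+S) = (4.665)²/(4.665+1.373) = 10391559721/2882867150 ≈ 3.605 in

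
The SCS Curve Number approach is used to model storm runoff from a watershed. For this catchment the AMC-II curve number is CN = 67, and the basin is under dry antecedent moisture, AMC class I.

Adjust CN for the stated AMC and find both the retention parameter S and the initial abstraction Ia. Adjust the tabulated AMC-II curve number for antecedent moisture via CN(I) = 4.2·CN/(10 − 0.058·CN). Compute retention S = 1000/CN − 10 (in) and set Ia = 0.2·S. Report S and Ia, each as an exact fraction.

S = 5500/469 in ≈ 11.727 in; Ia = 1100/469 in ≈ 2.345 in

CN(I) from CN(II)=67: (4.2·67)/(10 − 0.058·67) = 46900/1019 ≈ 46.026
Max retention: S = 1000/(46900/1019) − 10 = 5500/469 in (≈ 11.727 in)
Initial abstraction Ia = S/5 = (5500/469)/5 = 1100/469 ≈ 2.345 in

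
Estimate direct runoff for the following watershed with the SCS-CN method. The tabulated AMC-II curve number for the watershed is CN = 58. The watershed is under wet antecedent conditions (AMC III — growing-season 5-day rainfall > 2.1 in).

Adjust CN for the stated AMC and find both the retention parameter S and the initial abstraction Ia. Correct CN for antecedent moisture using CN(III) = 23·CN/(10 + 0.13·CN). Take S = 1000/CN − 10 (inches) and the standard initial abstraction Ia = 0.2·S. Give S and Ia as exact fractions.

Adjust CN=58 to AMC III: 23·58/(10 + 0.13·58) → 1334 ÷ (877/50) = 66700/877 ≈ 76.055
S = 1000/(66700/877) − 10 = 2100/667 in ≈ 3.148 in
Ia = 0.2S: 0.2·3.148 = 0.630 in (exactly 420/667)

S = 2100/667 in ≈ 3.148 in; Ia = 420/667 in ≈ 0.630 in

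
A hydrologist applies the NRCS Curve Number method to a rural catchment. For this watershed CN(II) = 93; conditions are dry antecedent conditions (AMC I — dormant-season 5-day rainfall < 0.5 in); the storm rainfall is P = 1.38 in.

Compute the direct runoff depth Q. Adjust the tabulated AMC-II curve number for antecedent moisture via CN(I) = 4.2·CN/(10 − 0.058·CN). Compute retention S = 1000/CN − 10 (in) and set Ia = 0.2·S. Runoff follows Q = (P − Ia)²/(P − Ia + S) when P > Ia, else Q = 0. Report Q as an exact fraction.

Q = 203091001/547551450 in ≈ 0.371 in

CN(I) from CN(II)=93: (4.2·93)/(10 − 0.058·93) = 27900/329 ≈ 84.802
S = 1000/(27900/329) − 10 = 500/279 in ≈ 1.792 in
Initial abstraction Ia = S/5 = (500/279)/5 = 100/279 ≈ 0.358 in
Excess rainfall: 1.380 − 0.358 = 1.022 in; P > Ia so Q > 0
Q: (14251/13950)² ÷ (39251/13950) = 203091001/547551450 in (≈ 0.371 in)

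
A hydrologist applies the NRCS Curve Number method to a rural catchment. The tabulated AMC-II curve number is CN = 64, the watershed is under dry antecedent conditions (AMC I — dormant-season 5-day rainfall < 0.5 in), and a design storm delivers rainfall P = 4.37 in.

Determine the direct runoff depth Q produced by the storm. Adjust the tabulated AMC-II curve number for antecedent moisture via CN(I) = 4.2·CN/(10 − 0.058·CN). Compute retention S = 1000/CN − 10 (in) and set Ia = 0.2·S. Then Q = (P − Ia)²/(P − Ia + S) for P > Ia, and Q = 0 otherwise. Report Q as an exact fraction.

Q = 350464/1847825 in ≈ 0.190 in

Dry (AMC I): CN(I) = 4.2·64/(10 − 0.058·64) = (1344/5)/(786/125) = 5600/131 ≈ 42.748
Retention S: 1000/CN − 10 with CN=42.748 → S = 375/28 ≈ 13.393 in
Ia = 0.2S: 0.2·13.393 = 2.679 in (exactly 75/28)
P − Ia = 4.370 − 2.679 = 296/175 ≈ 1.691 in (> 0, runoff occurs)
Q = (296/175)²/((296/175) + 375/28) = (87616/30625)/(10559/700) = 350464/1847825 in ≈ 0.190 in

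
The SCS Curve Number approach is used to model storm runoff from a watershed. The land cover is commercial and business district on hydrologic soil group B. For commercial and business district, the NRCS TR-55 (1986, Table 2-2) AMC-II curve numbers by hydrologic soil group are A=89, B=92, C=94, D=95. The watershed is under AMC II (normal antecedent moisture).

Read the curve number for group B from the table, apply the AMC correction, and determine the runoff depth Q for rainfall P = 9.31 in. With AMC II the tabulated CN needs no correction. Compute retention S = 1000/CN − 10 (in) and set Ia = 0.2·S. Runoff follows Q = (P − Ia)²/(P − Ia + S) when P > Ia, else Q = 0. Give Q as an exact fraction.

NRCS table: commercial and business district, soil group B → CN(II) = 92
CN(II) = 92; AMC II needs no correction.
Max retention: S = 1000/92 − 10 = 20/23 in (≈ 0.870 in)
Ia = 0.2S: 0.2·0.870 = 0.174 in (exactly 4/23)
Since P=9.310 > Ia=0.174: effective rainfall P−Ia = 21013/2300 in
Q = (21013/2300)²/((21013/2300) + 20/23) = (441546169/5290000)/(23013/2300) = 441546169/52929900 in ≈ 8.342 in

Q = 441546169/52929900 in ≈ 8.342 in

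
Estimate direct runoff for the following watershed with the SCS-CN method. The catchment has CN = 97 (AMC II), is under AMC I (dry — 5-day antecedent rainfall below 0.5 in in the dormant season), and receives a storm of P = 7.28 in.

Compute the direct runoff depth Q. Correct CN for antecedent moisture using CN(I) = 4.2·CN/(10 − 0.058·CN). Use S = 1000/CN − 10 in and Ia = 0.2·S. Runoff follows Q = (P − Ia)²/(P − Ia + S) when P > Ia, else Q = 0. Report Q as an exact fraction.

Adjust CN=97 to AMC I: 4.2·97/(10 − 0.058·97) → (2037/5) ÷ (2187/500) = 67900/729 ≈ 93.141
Retention S: 1000/CN − 10 with CN=93.141 → S = 500/679 ≈ 0.736 in
Initial abstraction Ia = S/5 = (500/679)/5 = 100/679 ≈ 0.147 in
Excess rainfall: 7.280 − 0.147 = 7.133 in; P > Ia so Q > 0
Runoff Q = (P−Ia)²/(P−Ia+S) = (7.133)²/(7.133+0.736) = 7329941042/1133743275 ≈ 6.465 in

Q = 7329941042/1133743275 in ≈ 6.465 in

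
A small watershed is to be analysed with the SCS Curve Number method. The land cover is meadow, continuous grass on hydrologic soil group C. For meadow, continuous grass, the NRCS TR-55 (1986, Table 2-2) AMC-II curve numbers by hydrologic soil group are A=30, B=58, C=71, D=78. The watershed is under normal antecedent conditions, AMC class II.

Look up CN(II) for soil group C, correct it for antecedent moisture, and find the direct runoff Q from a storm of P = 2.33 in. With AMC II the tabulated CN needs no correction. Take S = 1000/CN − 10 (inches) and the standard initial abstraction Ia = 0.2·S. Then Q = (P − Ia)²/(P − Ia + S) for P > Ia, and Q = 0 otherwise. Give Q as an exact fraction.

NRCS table: meadow, continuous grass, soil group C → CN(II) = 71
AMC II — tabulated CN = 71 applies directly.
S = 1000/71 − 10 = 290/71 in ≈ 4.085 in
Ia = 0.2·(290/71) = 58/71 in ≈ 0.817 in
Excess rainfall: 2.330 − 0.817 = 1.513 in; P > Ia so Q > 0
Q = (10743/7100)²/((10743/7100) + 290/71) = (115412049/50410000)/(39743/7100) = 115412049/282175300 in ≈ 0.409 in

Q = 115412049/282175300 in ≈ 0.409 in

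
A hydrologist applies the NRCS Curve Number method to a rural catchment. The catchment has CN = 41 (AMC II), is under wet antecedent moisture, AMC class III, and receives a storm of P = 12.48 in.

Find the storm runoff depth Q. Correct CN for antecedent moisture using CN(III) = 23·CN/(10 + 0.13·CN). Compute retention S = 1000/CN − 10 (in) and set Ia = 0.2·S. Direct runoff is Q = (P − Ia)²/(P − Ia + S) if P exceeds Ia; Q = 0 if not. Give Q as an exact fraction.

Q = 8759320082/1214749025 in ≈ 7.211 in

CN(III) from CN(II)=41: (23·41)/(10 + 0.13·41) = 94300/1533 ≈ 61.513
Max retention: S = 1000/(94300/1533) − 10 = 5900/943 in (≈ 6.257 in)
Ia = 0.2·(5900/943) = 1180/943 in ≈ 1.251 in
P − Ia = 12.480 − 1.251 = 264716/23575 ≈ 11.229 in (> 0, runoff occurs)
Runoff Q = (P−Ia)²/(P−Ia+S) = (11.229)²/(11.229+6.257) = 8759320082/1214749025 ≈ 7.211 in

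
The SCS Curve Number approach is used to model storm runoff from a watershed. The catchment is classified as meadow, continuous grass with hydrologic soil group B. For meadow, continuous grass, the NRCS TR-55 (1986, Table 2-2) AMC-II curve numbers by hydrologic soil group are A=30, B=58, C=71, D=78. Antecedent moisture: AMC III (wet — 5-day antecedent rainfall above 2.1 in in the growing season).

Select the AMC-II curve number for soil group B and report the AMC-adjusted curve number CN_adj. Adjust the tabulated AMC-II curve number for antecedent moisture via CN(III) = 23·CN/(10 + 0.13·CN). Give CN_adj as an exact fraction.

CN_adj = 66700/877 ≈ 76.055

NRCS table: meadow, continuous grass, soil group B → CN(II) = 58
CN(III) from CN(II)=58: (23·58)/(10 + 0.13·58) = 66700/877 ≈ 76.055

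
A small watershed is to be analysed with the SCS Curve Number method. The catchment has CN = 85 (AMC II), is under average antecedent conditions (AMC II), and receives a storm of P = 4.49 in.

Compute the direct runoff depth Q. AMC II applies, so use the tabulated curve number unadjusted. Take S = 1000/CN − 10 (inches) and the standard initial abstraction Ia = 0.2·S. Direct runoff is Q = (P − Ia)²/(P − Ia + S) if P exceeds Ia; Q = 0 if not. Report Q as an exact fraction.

Q = 49463089/17056100 in ≈ 2.900 in

AMC II — tabulated CN = 85 applies directly.
Retention S: 1000/CN − 10 with CN=85.000 → S = 30/17 ≈ 1.765 in
Ia = 0.2·(30/17) = 6/17 in ≈ 0.353 in
P − Ia = 4.490 − 0.353 = 7033/1700 ≈ 4.137 in (> 0, runoff occurs)
Q = (7033/1700)²/((7033/1700) + 30/17) = (49463089/2890000)/(10033/1700) = 49463089/17056100 in ≈ 2.900 in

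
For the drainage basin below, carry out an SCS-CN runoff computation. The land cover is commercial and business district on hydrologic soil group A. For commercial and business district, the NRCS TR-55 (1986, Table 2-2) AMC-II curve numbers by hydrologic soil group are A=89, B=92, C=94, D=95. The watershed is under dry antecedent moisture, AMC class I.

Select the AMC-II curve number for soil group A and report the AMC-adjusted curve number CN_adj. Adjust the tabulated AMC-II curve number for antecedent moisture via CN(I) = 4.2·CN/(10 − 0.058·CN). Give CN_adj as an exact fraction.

NRCS table: commercial and business district, soil group A → CN(II) = 89
Dry (AMC I): CN(I) = 4.2·89/(10 − 0.058·89) = (1869/5)/(2419/500) = 186900/2419 ≈ 77.263

CN_adj = 186900/2419 ≈ 77.263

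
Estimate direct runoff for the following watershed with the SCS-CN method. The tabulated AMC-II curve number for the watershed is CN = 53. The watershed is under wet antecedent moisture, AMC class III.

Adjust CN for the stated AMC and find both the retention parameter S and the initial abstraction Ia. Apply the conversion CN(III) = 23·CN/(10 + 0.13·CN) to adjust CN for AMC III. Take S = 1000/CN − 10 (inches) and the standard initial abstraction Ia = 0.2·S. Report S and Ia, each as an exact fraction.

Wet (AMC III): CN(III) = 23·53/(10 + 0.13·53) = 1219/(1689/100) = 121900/1689 ≈ 72.173
S = 1000/(121900/1689) − 10 = 4700/1219 in ≈ 3.856 in
Ia = 0.2·(4700/1219) = 940/1219 in ≈ 0.771 in

S = 4700/1219 in ≈ 3.856 in; Ia = 940/1219 in ≈ 0.771 in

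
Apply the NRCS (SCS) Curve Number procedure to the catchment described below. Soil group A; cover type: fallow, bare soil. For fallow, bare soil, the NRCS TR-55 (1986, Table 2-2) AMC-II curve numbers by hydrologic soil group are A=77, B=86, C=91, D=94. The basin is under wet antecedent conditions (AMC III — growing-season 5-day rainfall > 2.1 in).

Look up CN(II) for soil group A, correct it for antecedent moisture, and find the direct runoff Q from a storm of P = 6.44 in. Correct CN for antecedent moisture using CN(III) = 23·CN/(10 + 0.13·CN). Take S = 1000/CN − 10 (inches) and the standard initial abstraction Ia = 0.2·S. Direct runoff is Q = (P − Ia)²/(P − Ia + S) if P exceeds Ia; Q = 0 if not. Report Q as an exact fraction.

NRCS table: fallow, bare soil, soil group A → CN(II) = 77
Wet (AMC III): CN(III) = 23·77/(10 + 0.13·77) = 1771/(2001/100) = 7700/87 ≈ 88.506
Max retention: S = 1000/(7700/87) − 10 = 100/77 in (≈ 1.299 in)
Initial abstraction Ia = S/5 = (100/77)/5 = 20/77 ≈ 0.260 in
Since P=6.440 > Ia=0.260: effective rainfall P−Ia = 11897/1925 in
Runoff Q = (P−Ia)²/(P−Ia+S) = (6.180)²/(6.180+1.299) = 141538609/27714225 ≈ 5.107 in

Q = 141538609/27714225 in ≈ 5.107 in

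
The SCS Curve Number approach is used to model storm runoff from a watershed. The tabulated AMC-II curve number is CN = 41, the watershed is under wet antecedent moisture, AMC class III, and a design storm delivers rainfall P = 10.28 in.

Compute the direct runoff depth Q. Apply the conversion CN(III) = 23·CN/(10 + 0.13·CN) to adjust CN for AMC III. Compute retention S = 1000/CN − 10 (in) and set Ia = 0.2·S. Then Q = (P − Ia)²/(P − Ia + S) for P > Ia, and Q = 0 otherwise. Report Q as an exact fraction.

CN(III) from CN(II)=41: (23·41)/(10 + 0.13·41) = 94300/1533 ≈ 61.513
Max retention: S = 1000/(94300/1533) − 10 = 5900/943 in (≈ 6.257 in)
Ia = 0.2S: 0.2·6.257 = 1.251 in (exactly 1180/943)
Excess rainfall: 10.280 − 1.251 = 9.029 in; P > Ia so Q > 0
Q: (212851/23575)² ÷ (360351/23575) = 45305548201/8495274825 in (≈ 5.333 in)

Q = 45305548201/8495274825 in ≈ 5.333 in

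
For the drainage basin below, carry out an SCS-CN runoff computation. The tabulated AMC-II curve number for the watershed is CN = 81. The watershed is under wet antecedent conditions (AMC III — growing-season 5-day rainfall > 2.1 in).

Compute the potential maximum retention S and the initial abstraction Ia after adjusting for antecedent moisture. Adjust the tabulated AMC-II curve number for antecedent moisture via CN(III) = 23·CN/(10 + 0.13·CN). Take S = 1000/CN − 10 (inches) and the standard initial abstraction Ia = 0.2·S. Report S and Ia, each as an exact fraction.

S = 1900/1863 in ≈ 1.020 in; Ia = 380/1863 in ≈ 0.204 in

CN(III) from CN(II)=81: (23·81)/(10 + 0.13·81) = 186300/2053 ≈ 90.745
Max retention: S = 1000/(186300/2053) − 10 = 1900/1863 in (≈ 1.020 in)
Ia = 0.2·(1900/1863) = 380/1863 in ≈ 0.204 in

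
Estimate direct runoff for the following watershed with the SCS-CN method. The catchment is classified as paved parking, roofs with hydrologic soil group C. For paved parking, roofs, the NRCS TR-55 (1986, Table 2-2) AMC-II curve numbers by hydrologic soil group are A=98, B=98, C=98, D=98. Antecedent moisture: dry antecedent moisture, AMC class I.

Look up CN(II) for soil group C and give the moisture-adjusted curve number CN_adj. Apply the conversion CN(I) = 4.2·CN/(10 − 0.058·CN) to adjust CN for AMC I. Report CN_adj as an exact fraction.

CN_adj = 102900/1079 ≈ 95.366

NRCS table: paved parking, roofs, soil group C → CN(II) = 98
CN(I) from CN(II)=98: (4.2·98)/(10 − 0.058·98) = 102900/1079 ≈ 95.366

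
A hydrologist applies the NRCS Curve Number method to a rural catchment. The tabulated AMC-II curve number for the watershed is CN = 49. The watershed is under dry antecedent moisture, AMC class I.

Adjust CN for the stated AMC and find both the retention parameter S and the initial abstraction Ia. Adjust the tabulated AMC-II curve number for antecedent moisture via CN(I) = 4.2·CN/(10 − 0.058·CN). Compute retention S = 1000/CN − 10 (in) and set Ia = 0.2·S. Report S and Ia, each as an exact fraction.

CN(I) from CN(II)=49: (4.2·49)/(10 − 0.058·49) = 34300/1193 ≈ 28.751
S = 1000/(34300/1193) − 10 = 8500/343 in ≈ 24.781 in
Ia = 0.2S: 0.2·24.781 = 4.956 in (exactly 1700/343)

S = 8500/343 in ≈ 24.781 in; Ia = 1700/343 in ≈ 4.956 in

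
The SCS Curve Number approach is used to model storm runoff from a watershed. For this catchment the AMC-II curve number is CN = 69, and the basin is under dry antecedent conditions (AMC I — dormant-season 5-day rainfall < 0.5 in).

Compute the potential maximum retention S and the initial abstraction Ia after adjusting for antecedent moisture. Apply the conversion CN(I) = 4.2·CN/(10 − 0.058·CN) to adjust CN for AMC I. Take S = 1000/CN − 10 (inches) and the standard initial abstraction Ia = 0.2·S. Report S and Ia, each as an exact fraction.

S = 15500/1449 in ≈ 10.697 in; Ia = 3100/1449 in ≈ 2.139 in

CN(I) from CN(II)=69: (4.2·69)/(10 − 0.058·69) = 144900/2999 ≈ 48.316
Max retention: S = 1000/(144900/2999) − 10 = 15500/1449 in (≈ 10.697 in)
Ia = 0.2S: 0.2·10.697 = 2.139 in (exactly 3100/1449)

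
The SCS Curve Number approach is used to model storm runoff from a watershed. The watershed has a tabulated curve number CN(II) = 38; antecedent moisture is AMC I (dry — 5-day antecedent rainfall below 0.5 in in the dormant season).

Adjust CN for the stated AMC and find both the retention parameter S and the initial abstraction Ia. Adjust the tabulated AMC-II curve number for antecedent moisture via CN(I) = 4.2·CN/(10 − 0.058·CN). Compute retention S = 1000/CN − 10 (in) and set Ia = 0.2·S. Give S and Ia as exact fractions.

S = 15500/399 in ≈ 38.847 in; Ia = 3100/399 in ≈ 7.769 in

Dry (AMC I): CN(I) = 4.2·38/(10 − 0.058·38) = (798/5)/(1949/250) = 39900/1949 ≈ 20.472
Retention S: 1000/CN − 10 with CN=20.472 → S = 15500/399 ≈ 38.847 in
Ia = 0.2·(15500/399) = 3100/399 in ≈ 7.769 in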